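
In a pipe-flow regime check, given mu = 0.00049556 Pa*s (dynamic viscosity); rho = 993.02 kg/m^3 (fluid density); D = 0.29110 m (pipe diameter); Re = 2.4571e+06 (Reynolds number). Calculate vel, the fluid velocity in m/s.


vel = Re * mu / (rho * D)
vel = 2.4571e+06 * 0.00049556 / (993.02 * 0.29110)
vel = 4.2123 m/s


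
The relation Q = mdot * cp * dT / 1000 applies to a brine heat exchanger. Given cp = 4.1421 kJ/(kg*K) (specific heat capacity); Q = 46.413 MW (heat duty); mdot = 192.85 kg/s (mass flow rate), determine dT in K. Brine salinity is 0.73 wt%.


dT = Q * 1000 / (mdot * cp)
dT = 46.413 * 1000 / (192.85 * 4.1421)
dT = 58.103 K


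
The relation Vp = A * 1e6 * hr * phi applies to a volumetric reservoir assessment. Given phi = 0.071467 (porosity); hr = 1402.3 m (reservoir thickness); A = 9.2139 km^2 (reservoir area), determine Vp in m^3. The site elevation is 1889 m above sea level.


Vp = A * 1e6 * hr * phi
Vp = 9.2139 * 1e6 * 1402.3 * 0.071467
Vp = 9.2340e+08 m^3


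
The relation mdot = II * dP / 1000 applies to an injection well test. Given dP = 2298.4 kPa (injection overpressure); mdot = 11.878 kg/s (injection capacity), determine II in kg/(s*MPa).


II = mdot * 1000 / dP
II = 11.878 * 1000 / 2298.4
II = 5.1679 kg/(s*MPa)


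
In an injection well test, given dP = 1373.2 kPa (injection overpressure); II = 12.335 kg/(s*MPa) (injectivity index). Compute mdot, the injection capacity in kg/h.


mdot = II * dP / 1000
mdot = 12.335 * 1373.2 / 1000
mdot = 16.93842 kg/s
Convert: 16.93842 kg/s * 3600.0 = 60978 kg/h
mdot = 60978 kg/h


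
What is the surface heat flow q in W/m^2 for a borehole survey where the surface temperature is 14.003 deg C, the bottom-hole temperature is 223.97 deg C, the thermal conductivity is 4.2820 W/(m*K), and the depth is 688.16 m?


Step 1: grad = (T_d - T_surf)/d * 1000 = (223.97 - 14.003)/688.16 * 1000 = 305.1136 deg C/km
Step 2: q = k * grad / 1000 = 4.282 * 305.1136 / 1000 = 1.3065 W/m^2
q = 1.3065 W/m^2


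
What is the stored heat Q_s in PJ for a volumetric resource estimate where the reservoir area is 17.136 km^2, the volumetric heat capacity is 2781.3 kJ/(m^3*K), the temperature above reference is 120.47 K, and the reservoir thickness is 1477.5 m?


Step 1: Vr = A*1e6*hr = 17.136*1e6*1477.5 = 2.531844e+10 m^3
Step 2: Q_s = Vr*rhoc*dT/1e12 = 2.531844e+10*2781.3*120.47/1e12 = 8483.3 PJ
Q_s = 8483.3 PJ


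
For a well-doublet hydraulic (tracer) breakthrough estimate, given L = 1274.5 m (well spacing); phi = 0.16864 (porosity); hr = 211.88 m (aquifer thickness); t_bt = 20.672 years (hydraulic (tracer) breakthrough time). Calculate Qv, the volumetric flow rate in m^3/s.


Qv = pi*hr*phi*L^2 / (3*t_bt*365.25*86400)
Qv = pi*211.88*0.16864*1274.5^2 / (3*20.672*365.25*86400)
Qv = 0.093169 m^3/s


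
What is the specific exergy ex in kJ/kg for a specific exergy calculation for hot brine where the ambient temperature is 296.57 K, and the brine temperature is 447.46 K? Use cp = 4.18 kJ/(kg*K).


ex = cp * ((T_b - T_0) - T_0 * ln(T_b/T_0))
ex = 4.18 * ((447.46 - 296.57) - 296.57 * ln(447.46/296.57))
ex = 120.84 kJ/kg


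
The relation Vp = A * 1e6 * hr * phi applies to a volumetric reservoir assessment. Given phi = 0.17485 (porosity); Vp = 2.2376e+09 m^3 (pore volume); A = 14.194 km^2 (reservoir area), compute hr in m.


hr = Vp / (A * 1e6 * phi)
hr = 2.2376e+09 / (14.194 * 1e6 * 0.17485)
hr = 901.60 m


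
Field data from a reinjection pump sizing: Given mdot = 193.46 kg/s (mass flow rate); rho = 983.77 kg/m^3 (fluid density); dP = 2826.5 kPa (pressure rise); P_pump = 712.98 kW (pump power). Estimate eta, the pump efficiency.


eta = mdot * dP / (rho * P_pump)
eta = 193.46 * 2826.5 / (983.77 * 712.98)
eta = 0.77960


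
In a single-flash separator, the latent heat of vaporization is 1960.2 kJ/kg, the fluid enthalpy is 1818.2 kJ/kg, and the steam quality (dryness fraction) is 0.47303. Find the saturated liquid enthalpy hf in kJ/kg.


hf = h - x * hfg
hf = 1818.2 - 0.47303 * 1960.2
hf = 890.97 kJ/kg


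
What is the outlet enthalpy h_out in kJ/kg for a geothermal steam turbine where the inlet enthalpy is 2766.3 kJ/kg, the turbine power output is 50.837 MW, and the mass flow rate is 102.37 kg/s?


h_out = h_in - P * 1000 / mdot
h_out = 2766.3 - 50.837 * 1000 / 102.37
h_out = 2269.7 kJ/kg


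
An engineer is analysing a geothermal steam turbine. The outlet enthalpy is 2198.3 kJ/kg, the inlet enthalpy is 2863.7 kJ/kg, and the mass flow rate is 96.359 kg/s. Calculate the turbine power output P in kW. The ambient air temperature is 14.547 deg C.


P = mdot * (h_in - h_out) / 1000
P = 96.359 * (2863.7 - 2198.3) / 1000
P = 64.11728 MW
Convert: 64.11728 MW * 1000.0 = 64117 kW
P = 64117 kW


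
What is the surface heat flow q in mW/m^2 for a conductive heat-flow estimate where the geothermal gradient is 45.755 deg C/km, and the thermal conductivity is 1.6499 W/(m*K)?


q = k * grad / 1000
q = 1.6499 * 45.755 / 1000
q = 0.07549117 W/m^2
Convert: 0.07549117 W/m^2 * 1000.0 = 75.491 mW/m^2
q = 75.491 mW/m^2


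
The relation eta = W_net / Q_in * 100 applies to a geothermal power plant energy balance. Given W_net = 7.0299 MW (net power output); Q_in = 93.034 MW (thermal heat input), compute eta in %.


eta = W_net / Q_in * 100
eta = 7.0299 / 93.034 * 100
eta = 7.5563 %


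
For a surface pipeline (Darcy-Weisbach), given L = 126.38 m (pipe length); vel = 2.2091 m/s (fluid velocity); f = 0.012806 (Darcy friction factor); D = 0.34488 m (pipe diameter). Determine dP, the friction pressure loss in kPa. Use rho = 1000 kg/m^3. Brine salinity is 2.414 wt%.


dP = f * (L/D) * (rho*vel^2/2) / 1000
dP = 0.012806 * (126.38/0.34488) * (1000*2.2091^2/2) / 1000
dP = 11.451 kPa


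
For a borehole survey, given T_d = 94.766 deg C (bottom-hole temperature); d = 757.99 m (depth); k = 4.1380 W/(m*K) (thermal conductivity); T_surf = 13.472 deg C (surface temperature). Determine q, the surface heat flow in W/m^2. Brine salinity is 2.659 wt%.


Step 1: grad = (T_d - T_surf)/d * 1000 = (94.766 - 13.472)/757.99 * 1000 = 107.2494 deg C/km
Step 2: q = k * grad / 1000 = 4.138 * 107.2494 / 1000 = 0.44380 W/m^2
q = 0.44380 W/m^2


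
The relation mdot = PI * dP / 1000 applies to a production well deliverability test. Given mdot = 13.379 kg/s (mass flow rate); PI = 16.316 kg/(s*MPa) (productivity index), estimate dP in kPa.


dP = mdot * 1000 / PI
dP = 13.379 * 1000 / 16.316
dP = 819.99 kPa


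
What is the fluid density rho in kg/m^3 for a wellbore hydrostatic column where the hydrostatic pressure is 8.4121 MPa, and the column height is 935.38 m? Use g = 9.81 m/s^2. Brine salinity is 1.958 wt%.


rho = P * 1e6 / (g * h)
rho = 8.4121 * 1e6 / (9.81 * 935.38)
rho = 916.74 kg/m^3


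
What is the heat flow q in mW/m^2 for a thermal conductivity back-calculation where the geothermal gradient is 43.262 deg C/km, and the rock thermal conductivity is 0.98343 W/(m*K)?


q = k * grad / 1000
q = 0.98343 * 43.262 / 1000
q = 0.04254515 W/m^2
Convert: 0.04254515 W/m^2 * 1000.0 = 42.545 mW/m^2
q = 42.545 mW/m^2


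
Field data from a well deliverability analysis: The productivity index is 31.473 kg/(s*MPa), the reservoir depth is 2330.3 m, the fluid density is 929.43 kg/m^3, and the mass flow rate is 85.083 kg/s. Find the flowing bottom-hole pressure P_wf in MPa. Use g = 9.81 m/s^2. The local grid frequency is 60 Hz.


Step 1: P_i = rho*g*h/1e6 = 929.43*9.81*2330.3/1e6 = 21.24700 MPa
Step 2: P_wf = P_i - mdot/PI = 21.24700 - 85.083/31.473 = 18.544 MPa
P_wf = 18.544 MPa


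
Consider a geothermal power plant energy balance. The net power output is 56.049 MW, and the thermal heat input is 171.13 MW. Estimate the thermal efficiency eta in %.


eta = W_net / Q_in * 100
eta = 56.049 / 171.13 * 100
eta = 32.752 %


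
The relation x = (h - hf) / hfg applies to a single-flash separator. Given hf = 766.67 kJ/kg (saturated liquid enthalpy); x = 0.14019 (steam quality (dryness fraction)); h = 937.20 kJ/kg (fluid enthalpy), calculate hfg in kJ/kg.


hfg = (h - hf) / x
hfg = (937.20 - 766.67) / 0.14019
hfg = 1216.4 kJ/kg


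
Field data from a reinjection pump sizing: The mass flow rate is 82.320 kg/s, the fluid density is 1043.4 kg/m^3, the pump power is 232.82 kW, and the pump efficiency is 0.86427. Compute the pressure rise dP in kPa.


dP = P_pump * rho * eta / mdot
dP = 232.82 * 1043.4 * 0.86427 / 82.320
dP = 2550.4 kPa


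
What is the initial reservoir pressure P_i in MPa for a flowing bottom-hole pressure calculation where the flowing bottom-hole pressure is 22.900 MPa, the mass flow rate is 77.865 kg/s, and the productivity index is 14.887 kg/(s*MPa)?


P_i = P_wf + mdot / PI
P_i = 22.900 + 77.865 / 14.887
P_i = 28.130 MPa


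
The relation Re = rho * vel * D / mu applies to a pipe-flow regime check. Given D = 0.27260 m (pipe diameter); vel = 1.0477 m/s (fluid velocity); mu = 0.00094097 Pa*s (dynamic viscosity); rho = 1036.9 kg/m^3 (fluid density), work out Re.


Re = rho * vel * D / mu
Re = 1036.9 * 1.0477 * 0.27260 / 0.00094097
Re = 3.1472e+05


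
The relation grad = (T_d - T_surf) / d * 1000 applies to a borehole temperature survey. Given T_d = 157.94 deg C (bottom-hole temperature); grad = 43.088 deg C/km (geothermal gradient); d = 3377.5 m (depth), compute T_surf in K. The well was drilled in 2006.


T_surf = T_d - grad * d / 1000
T_surf = 157.94 - 43.088 * 3377.5 / 1000
T_surf = 12.41028 deg C
Convert to K: 12.41028 + 273.15 = 285.56 K
T_surf = 285.56 K


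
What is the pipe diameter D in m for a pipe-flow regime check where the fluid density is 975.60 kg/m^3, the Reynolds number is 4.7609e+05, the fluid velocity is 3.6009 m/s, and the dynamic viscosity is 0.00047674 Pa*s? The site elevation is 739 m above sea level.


D = Re * mu / (rho * vel)
D = 4.7609e+05 * 0.00047674 / (975.60 * 3.6009)
D = 0.064608 m


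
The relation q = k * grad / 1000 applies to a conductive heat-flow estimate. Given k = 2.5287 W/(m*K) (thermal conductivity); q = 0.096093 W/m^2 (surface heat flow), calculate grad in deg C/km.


grad = q * 1000 / k
grad = 0.096093 * 1000 / 2.5287
grad = 38.001 deg C/km


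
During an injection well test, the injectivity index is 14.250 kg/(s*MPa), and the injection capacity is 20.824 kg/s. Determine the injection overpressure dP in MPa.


dP = mdot * 1000 / II
dP = 20.824 * 1000 / 14.250
dP = 1461.333 kPa
Convert: 1461.333 kPa * 0.001 = 1.4613 MPa
dP = 1.4613 MPa


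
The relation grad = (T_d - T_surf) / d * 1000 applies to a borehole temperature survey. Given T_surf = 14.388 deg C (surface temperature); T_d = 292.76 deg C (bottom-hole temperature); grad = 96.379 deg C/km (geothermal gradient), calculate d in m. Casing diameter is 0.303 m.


d = (T_d - T_surf) / grad * 1000
d = (292.76 - 14.388) / 96.379 * 1000
d = 2888.3 m


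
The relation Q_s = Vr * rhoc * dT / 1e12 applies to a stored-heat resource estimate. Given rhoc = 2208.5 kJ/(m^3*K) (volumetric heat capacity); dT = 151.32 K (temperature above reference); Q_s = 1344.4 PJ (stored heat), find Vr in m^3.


Vr = Q_s * 1e12 / (rhoc * dT)
Vr = 1344.4 * 1e12 / (2208.5 * 151.32)
Vr = 4.0229e+09 m^3


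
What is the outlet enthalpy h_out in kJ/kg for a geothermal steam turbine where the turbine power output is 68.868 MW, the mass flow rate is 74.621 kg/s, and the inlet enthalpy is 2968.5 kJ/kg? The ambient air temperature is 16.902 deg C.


h_out = h_in - P * 1000 / mdot
h_out = 2968.5 - 68.868 * 1000 / 74.621
h_out = 2045.6 kJ/kg


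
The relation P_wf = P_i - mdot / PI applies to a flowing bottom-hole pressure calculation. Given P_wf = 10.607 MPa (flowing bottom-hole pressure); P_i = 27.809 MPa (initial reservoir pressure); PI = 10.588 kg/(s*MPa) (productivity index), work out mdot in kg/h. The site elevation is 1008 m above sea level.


mdot = (P_i - P_wf) * PI
mdot = (27.809 - 10.607) * 10.588
mdot = 182.1348 kg/s
Convert: 182.1348 kg/s * 3600.0 = 6.5569e+05 kg/h
mdot = 6.5569e+05 kg/h


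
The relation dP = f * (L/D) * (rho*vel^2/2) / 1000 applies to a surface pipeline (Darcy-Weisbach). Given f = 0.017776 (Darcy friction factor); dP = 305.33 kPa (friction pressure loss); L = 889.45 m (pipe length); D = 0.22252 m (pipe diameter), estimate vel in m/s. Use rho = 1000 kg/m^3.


vel = sqrt(dP*1000*2*D / (f*L*rho))
vel = sqrt(305.33*1000*2*0.22252 / (0.017776*889.45*1000))
vel = 2.9316 m/s


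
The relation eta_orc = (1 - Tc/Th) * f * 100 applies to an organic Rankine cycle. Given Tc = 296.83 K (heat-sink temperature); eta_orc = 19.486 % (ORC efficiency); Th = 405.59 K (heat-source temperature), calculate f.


f = (eta_orc/100) / (1 - Tc/Th)
f = (19.486/100) / (1 - 296.83/405.59)
f = 0.72668


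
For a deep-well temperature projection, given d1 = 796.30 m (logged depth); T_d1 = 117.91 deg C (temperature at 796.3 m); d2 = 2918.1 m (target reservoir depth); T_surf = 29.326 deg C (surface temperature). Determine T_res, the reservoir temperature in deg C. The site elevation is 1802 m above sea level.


Step 1: grad = (T_d1 - T_surf)/d1 * 1000 = (117.91 - 29.326)/796.3 * 1000 = 111.2445 deg C/km
Step 2: T_res = T_surf + grad*d2/1000 = 29.326 + 111.2445*2918.1/1000 = 353.95 deg C
T_res = 353.95 deg C


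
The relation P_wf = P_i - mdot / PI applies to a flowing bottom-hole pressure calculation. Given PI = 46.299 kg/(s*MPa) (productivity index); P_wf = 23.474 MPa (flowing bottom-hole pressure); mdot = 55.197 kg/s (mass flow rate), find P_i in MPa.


P_i = P_wf + mdot / PI
P_i = 23.474 + 55.197 / 46.299
P_i = 24.666 MPa


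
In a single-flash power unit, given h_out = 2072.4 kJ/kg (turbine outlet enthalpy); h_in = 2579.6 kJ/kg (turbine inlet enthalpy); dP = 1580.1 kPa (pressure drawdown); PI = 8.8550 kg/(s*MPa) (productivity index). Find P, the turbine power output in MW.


Step 1: mdot = PI * dP / 1000 = 8.855 * 1580.1 / 1000 = 13.99179 kg/s
Step 2: P = mdot*(h_in - h_out)/1000 = 13.99179*(2579.6 - 2072.4)/1000 = 7.0966 MW
P = 7.0966 MW


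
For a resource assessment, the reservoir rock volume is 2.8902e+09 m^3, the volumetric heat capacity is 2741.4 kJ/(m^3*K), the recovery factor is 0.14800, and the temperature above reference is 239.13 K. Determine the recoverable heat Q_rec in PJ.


Step 1: Q_s = Vr*rhoc*dT/1e12 = 2.8902e+09*2741.4*239.13/1e12 = 1894.673 PJ
Step 2: Q_rec = Q_s * RF = 1894.673 * 0.148 = 280.41 PJ
Q_rec = 280.41 PJ


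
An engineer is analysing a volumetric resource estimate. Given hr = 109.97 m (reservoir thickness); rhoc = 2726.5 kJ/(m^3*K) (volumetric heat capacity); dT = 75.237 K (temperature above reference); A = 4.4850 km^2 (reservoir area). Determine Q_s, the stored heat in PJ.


Step 1: Vr = A*1e6*hr = 4.485*1e6*109.97 = 4.932154e+08 m^3
Step 2: Q_s = Vr*rhoc*dT/1e12 = 4.932154e+08*2726.5*75.237/1e12 = 101.18 PJ
Q_s = 101.18 PJ


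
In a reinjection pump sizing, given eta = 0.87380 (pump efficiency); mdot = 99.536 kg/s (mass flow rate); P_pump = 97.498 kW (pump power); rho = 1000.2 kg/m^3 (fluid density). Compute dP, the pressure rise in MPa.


dP = P_pump * rho * eta / mdot
dP = 97.498 * 1000.2 * 0.87380 / 99.536
dP = 856.0801 kPa
Convert: 856.0801 kPa * 0.001 = 0.85608 MPa
dP = 0.85608 MPa


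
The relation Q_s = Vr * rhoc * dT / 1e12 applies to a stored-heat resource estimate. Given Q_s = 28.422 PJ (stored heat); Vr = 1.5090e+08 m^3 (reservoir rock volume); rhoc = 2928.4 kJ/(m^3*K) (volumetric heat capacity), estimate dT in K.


dT = Q_s * 1e12 / (Vr * rhoc)
dT = 28.422 * 1e12 / (1.5090e+08 * 2928.4)
dT = 64.318 K


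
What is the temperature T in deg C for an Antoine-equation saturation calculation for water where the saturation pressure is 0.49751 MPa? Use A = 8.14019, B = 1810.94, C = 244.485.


T = B / (A - log10(P_sat * 760 / 0.101325)) - C
T = 1810.94 / (8.14019 - log10(0.49751 * 760 / 0.101325)) - 244.485
T = 151.93 deg C


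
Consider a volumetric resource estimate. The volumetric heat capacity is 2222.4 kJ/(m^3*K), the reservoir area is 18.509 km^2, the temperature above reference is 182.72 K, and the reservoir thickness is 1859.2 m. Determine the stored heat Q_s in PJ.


Step 1: Vr = A*1e6*hr = 18.509*1e6*1859.2 = 3.441193e+10 m^3
Step 2: Q_s = Vr*rhoc*dT/1e12 = 3.441193e+10*2222.4*182.72/1e12 = 13974 PJ
Q_s = 13974 PJ


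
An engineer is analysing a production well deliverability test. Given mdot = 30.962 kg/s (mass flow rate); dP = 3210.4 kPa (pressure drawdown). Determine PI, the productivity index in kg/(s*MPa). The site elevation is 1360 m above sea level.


PI = mdot * 1000 / dP
PI = 30.962 * 1000 / 3210.4
PI = 9.6443 kg/(s*MPa)


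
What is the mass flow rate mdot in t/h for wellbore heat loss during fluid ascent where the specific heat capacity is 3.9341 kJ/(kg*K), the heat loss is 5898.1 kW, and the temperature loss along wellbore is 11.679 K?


mdot = Q_loss / (cp * dT)
mdot = 5898.1 / (3.9341 * 11.679)
mdot = 128.3693 kg/s
Convert: 128.3693 kg/s * 3.6 = 462.13 t/h
mdot = 462.13 t/h


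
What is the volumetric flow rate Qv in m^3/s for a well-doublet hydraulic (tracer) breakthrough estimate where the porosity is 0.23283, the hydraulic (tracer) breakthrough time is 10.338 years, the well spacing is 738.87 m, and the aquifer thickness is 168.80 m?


Qv = pi*hr*phi*L^2 / (3*t_bt*365.25*86400)
Qv = pi*168.80*0.23283*738.87^2 / (3*10.338*365.25*86400)
Qv = 0.068871 m^3/s


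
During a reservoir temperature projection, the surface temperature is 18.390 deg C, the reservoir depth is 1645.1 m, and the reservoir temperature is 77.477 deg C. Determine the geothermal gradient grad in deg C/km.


grad = (T_res - T_surf) / d * 1000
grad = (77.477 - 18.390) / 1645.1 * 1000
grad = 35.917 deg C/km


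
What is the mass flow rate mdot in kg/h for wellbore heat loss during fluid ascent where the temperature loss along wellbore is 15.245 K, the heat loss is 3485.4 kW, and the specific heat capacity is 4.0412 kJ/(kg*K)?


mdot = Q_loss / (cp * dT)
mdot = 3485.4 / (4.0412 * 15.245)
mdot = 56.57374 kg/s
Convert: 56.57374 kg/s * 3600.0 = 2.0367e+05 kg/h
mdot = 2.0367e+05 kg/h


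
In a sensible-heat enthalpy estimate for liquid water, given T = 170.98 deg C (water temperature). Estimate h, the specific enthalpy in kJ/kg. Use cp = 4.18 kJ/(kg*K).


h = cp * T
h = 4.18 * 170.98
h = 714.70 kJ/kg


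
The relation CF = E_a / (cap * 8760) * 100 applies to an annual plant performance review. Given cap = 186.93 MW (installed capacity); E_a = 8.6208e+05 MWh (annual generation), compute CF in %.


CF = E_a / (cap * 8760) * 100
CF = 8.6208e+05 / (186.93 * 8760) * 100
CF = 52.646 %


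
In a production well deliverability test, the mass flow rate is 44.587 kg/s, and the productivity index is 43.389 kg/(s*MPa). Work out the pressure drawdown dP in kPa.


dP = mdot * 1000 / PI
dP = 44.587 * 1000 / 43.389
dP = 1027.6 kPa


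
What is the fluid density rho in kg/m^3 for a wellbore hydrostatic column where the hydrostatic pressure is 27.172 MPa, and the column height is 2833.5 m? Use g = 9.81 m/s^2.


rho = P * 1e6 / (g * h)
rho = 27.172 * 1e6 / (9.81 * 2833.5)
rho = 977.53 kg/m^3


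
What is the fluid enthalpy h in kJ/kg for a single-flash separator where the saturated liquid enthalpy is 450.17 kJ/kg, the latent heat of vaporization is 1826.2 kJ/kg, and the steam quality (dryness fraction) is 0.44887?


h = hf + x * hfg
h = 450.17 + 0.44887 * 1826.2
h = 1269.9 kJ/kg


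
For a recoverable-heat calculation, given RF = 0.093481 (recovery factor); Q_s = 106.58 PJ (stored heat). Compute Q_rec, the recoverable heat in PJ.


Q_rec = Q_s * RF
Q_rec = 106.58 * 0.093481
Q_rec = 9.9632 PJ


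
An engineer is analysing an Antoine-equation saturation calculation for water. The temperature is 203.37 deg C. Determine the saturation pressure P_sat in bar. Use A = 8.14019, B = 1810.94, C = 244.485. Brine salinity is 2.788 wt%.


P_sat = 10^(A - B/(C + T)) / 760 * 0.101325
P_sat = 10^(8.14019 - 1810.94/(244.485 + 203.37)) / 760 * 0.101325
P_sat = 1.665358 MPa
Convert: 1.665358 MPa * 10.0 = 16.654 bar
P_sat = 16.654 bar


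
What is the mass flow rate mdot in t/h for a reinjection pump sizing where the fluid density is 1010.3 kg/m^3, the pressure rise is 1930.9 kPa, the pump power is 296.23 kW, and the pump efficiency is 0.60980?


mdot = P_pump * rho * eta / dP
mdot = 296.23 * 1010.3 * 0.60980 / 1930.9
mdot = 94.51637 kg/s
Convert: 94.51637 kg/s * 3.6 = 340.26 t/h
mdot = 340.26 t/h


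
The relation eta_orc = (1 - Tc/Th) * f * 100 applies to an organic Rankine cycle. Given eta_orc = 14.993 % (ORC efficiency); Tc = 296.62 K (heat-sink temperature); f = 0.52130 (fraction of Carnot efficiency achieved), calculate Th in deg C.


Th = Tc / (1 - (eta_orc/100)/f)
Th = 296.62 / (1 - (14.993/100)/0.52130)
Th = 416.3718 K
Convert to deg C: 416.3718 - 273.15 = 143.22 deg C
Th = 143.22 deg C


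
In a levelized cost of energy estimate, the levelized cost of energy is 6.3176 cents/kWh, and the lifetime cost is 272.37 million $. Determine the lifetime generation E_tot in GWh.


E_tot = C_tot / LCOE * 100
E_tot = 272.37 / 6.3176 * 100
E_tot = 4311.3 GWh


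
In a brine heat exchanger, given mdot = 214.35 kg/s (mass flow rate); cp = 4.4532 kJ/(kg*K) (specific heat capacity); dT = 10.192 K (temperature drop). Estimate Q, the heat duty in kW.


Q = mdot * cp * dT / 1000
Q = 214.35 * 4.4532 * 10.192 / 1000
Q = 9.728707 MW
Convert: 9.728707 MW * 1000.0 = 9728.7 kW
Q = 9728.7 kW


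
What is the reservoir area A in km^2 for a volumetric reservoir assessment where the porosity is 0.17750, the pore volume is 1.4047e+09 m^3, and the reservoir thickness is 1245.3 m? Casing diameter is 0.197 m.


A = Vp / (1e6 * hr * phi)
A = 1.4047e+09 / (1e6 * 1245.3 * 0.17750)
A = 6.3549 km^2


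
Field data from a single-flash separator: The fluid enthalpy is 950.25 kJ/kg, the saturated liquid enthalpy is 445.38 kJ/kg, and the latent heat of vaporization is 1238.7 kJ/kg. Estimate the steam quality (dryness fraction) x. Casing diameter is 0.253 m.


x = (h - hf) / hfg
x = (950.25 - 445.38) / 1238.7
x = 0.40758


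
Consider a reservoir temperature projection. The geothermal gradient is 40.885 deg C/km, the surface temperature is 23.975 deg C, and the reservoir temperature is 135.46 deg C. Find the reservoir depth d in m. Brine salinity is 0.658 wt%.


d = (T_res - T_surf) / grad * 1000
d = (135.46 - 23.975) / 40.885 * 1000
d = 2726.8 m


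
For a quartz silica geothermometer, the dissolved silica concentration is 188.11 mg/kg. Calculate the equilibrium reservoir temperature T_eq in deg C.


T_eq = 1309 / (5.19 - log10(SiO2)) - 273.15
T_eq = 1309 / (5.19 - log10(188.11)) - 273.15
T_eq = 175.82 deg C


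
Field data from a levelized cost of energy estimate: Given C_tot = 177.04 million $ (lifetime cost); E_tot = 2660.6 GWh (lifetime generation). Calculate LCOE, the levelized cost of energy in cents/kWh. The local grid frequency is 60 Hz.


LCOE = C_tot / E_tot * 100
LCOE = 177.04 / 2660.6 * 100
LCOE = 6.6541 cents/kWh


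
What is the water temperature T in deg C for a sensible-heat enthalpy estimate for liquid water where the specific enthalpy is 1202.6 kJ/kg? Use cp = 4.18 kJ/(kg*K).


T = h / cp
T = 1202.6 / 4.18
T = 287.70 deg C


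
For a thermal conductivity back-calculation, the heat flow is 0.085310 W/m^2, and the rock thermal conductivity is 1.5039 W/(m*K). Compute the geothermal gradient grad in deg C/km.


grad = q / k * 1000
grad = 0.085310 / 1.5039 * 1000
grad = 56.726 deg C/km


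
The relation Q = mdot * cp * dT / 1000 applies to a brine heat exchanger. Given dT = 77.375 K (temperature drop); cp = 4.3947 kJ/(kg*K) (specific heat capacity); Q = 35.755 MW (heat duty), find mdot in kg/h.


mdot = Q * 1000 / (cp * dT)
mdot = 35.755 * 1000 / (4.3947 * 77.375)
mdot = 105.1494 kg/s
Convert: 105.1494 kg/s * 3600.0 = 3.7854e+05 kg/h
mdot = 3.7854e+05 kg/h


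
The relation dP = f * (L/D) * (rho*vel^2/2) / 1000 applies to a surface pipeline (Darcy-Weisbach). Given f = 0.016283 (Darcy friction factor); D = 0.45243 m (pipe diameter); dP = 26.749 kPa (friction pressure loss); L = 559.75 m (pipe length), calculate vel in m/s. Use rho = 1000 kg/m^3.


vel = sqrt(dP*1000*2*D / (f*L*rho))
vel = sqrt(26.749*1000*2*0.45243 / (0.016283*559.75*1000))
vel = 1.6296 m/s


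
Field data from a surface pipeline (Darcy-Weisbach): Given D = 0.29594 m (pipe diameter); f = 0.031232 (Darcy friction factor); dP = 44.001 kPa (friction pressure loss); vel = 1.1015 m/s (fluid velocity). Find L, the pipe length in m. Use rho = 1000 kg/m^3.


L = dP*1000*D / (f*rho*vel^2/2)
L = 44.001*1000*0.29594 / (0.031232*1000*1.1015^2/2)
L = 687.27 m


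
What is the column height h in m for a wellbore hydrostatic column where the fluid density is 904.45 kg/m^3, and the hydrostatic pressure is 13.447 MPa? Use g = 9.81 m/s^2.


h = P * 1e6 / (g * rho)
h = 13.447 * 1e6 / (9.81 * 904.45)
h = 1515.6 m


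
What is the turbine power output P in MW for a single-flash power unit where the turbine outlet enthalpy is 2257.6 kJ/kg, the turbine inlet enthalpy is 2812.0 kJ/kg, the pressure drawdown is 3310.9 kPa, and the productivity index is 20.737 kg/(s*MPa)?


Step 1: mdot = PI * dP / 1000 = 20.737 * 3310.9 / 1000 = 68.65813 kg/s
Step 2: P = mdot*(h_in - h_out)/1000 = 68.65813*(2812.0 - 2257.6)/1000 = 38.064 MW
P = 38.064 MW


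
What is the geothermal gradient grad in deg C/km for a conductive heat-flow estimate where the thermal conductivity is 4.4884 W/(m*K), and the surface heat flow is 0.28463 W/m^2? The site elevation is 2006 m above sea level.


grad = q * 1000 / k
grad = 0.28463 * 1000 / 4.4884
grad = 63.415 deg C/km


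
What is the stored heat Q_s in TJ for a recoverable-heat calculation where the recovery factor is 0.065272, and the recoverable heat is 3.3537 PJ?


Q_s = Q_rec / RF
Q_s = 3.3537 / 0.065272
Q_s = 51.38038 PJ
Convert: 51.38038 PJ * 1000.0 = 51380 TJ
Q_s = 51380 TJ


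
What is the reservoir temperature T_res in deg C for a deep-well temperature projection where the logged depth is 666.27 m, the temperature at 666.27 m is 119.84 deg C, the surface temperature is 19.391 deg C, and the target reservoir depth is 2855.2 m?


Step 1: grad = (T_d1 - T_surf)/d1 * 1000 = (119.84 - 19.391)/666.27 * 1000 = 150.7632 deg C/km
Step 2: T_res = T_surf + grad*d2/1000 = 19.391 + 150.7632*2855.2/1000 = 449.85 deg C
T_res = 449.85 deg C


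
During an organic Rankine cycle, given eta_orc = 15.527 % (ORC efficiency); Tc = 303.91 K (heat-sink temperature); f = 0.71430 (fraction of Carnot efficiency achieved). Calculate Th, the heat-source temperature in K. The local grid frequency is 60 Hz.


Th = Tc / (1 - (eta_orc/100)/f)
Th = 303.91 / (1 - (15.527/100)/0.71430)
Th = 388.32 K


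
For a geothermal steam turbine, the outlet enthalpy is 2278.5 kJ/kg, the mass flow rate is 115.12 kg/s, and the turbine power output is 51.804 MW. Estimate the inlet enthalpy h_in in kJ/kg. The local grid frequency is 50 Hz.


h_in = h_out + P * 1000 / mdot
h_in = 2278.5 + 51.804 * 1000 / 115.12
h_in = 2728.5 kJ/kg


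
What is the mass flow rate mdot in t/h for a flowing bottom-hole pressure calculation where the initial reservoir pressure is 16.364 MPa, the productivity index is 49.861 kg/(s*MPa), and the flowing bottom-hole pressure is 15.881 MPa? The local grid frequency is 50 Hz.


mdot = (P_i - P_wf) * PI
mdot = (16.364 - 15.881) * 49.861
mdot = 24.08286 kg/s
Convert: 24.08286 kg/s * 3.6 = 86.698 t/h
mdot = 86.698 t/h


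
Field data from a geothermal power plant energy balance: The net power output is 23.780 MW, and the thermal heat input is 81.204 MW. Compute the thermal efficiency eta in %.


eta = W_net / Q_in * 100
eta = 23.780 / 81.204 * 100
eta = 29.284 %


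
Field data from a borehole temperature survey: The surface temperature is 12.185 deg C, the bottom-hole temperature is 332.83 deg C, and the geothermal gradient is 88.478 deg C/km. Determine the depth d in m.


d = (T_d - T_surf) / grad * 1000
d = (332.83 - 12.185) / 88.478 * 1000
d = 3624.0 m


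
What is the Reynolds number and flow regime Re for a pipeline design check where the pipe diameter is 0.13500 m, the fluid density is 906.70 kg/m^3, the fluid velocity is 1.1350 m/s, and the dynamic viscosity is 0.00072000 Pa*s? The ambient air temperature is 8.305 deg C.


Step 1: Re = rho*vel*D/mu = 906.7*1.135*0.135/0.00072 = 1.9296e+05
Step 2: Re = 1.9296e+05 > 4000, so flow is turbulent.
Re = 1.9296e+05 (turbulent)


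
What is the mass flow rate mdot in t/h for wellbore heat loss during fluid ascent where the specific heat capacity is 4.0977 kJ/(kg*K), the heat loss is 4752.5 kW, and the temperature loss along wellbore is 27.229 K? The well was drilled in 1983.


mdot = Q_loss / (cp * dT)
mdot = 4752.5 / (4.0977 * 27.229)
mdot = 42.59418 kg/s
Convert: 42.59418 kg/s * 3.6 = 153.34 t/h
mdot = 153.34 t/h


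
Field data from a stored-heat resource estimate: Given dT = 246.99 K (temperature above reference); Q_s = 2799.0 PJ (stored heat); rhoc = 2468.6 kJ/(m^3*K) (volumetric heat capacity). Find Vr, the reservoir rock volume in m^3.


Vr = Q_s * 1e12 / (rhoc * dT)
Vr = 2799.0 * 1e12 / (2468.6 * 246.99)
Vr = 4.5906e+09 m^3


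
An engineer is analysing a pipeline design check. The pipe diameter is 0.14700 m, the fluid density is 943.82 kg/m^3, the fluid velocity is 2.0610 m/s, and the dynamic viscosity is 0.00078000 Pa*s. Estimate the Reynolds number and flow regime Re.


Step 1: Re = rho*vel*D/mu = 943.82*2.061*0.147/0.00078 = 3.6660e+05
Step 2: Re = 3.6660e+05 > 4000, so flow is turbulent.
Re = 3.6660e+05 (turbulent)


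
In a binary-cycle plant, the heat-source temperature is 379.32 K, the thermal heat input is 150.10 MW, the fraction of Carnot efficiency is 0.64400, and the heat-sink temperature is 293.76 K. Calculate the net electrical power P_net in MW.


Step 1: eta = (1 - Tc/Th)*f = (1 - 293.76/379.32)*0.644 = 0.1452616
Step 2: P_net = eta * Q_in = 0.1452616 * 150.1 = 21.804 MW
P_net = 21.804 MW


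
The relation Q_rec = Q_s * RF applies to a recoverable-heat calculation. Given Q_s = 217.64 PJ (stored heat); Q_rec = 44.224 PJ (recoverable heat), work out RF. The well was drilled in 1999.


RF = Q_rec / Q_s
RF = 44.224 / 217.64
RF = 0.20320


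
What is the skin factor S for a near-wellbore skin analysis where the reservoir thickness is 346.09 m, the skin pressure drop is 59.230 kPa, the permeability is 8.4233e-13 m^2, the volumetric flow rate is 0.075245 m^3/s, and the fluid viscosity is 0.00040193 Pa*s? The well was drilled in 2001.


S = dP_s * 1000 * 2*pi*k*hr / (q*mu)
S = 59.230 * 1000 * 2*pi*8.4233e-13*346.09 / (0.075245*0.00040193)
S = 3.5873


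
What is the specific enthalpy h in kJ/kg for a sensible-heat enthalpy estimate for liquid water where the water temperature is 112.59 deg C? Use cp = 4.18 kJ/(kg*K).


h = cp * T
h = 4.18 * 112.59
h = 470.63 kJ/kg


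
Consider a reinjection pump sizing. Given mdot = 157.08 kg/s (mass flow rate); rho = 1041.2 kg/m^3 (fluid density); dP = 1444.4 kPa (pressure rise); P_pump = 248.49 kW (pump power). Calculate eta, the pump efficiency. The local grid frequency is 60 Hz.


eta = mdot * dP / (rho * P_pump)
eta = 157.08 * 1444.4 / (1041.2 * 248.49)
eta = 0.87693


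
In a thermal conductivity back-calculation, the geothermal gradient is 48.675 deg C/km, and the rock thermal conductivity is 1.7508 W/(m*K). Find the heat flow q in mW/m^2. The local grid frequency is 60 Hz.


q = k * grad / 1000
q = 1.7508 * 48.675 / 1000
q = 0.08522019 W/m^2
Convert: 0.08522019 W/m^2 * 1000.0 = 85.220 mW/m^2
q = 85.220 mW/m^2


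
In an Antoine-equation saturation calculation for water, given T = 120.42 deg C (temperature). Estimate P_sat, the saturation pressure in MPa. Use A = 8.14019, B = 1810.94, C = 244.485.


P_sat = 10^(A - B/(C + T)) / 760 * 0.101325
P_sat = 10^(8.14019 - 1810.94/(244.485 + 120.42)) / 760 * 0.101325
P_sat = 0.20060 MPa


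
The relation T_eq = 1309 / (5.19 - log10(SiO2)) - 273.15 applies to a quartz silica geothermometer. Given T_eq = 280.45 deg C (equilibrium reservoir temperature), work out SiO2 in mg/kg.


SiO2 = 10^(5.19 - 1309/(T_eq + 273.15))
SiO2 = 10^(5.19 - 1309/(280.45 + 273.15))
SiO2 = 669.08 mg/kg


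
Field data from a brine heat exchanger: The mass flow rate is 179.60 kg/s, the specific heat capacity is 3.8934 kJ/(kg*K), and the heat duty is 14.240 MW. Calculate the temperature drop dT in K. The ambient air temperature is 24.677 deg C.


dT = Q * 1000 / (mdot * cp)
dT = 14.240 * 1000 / (179.60 * 3.8934)
dT = 20.365 K


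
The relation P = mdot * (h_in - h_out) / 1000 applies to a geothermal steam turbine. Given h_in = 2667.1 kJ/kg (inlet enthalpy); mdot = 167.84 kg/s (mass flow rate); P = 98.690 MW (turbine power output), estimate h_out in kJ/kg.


h_out = h_in - P * 1000 / mdot
h_out = 2667.1 - 98.690 * 1000 / 167.84
h_out = 2079.1 kJ/kg


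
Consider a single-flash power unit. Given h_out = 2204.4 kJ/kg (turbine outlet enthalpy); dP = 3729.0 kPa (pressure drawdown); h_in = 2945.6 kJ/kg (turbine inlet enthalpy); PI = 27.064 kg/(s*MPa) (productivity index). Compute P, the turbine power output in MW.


Step 1: mdot = PI * dP / 1000 = 27.064 * 3729.0 / 1000 = 100.9217 kg/s
Step 2: P = mdot*(h_in - h_out)/1000 = 100.9217*(2945.6 - 2204.4)/1000 = 74.803 MW
P = 74.803 MW


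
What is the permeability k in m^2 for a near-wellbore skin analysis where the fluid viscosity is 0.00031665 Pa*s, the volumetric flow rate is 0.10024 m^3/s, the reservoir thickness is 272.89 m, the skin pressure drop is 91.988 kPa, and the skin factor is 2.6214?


k = S*q*mu / (2*pi*dP_s*1000*hr)
k = 2.6214*0.10024*0.00031665 / (2*pi*91.988*1000*272.89)
k = 5.2754e-13 m^2


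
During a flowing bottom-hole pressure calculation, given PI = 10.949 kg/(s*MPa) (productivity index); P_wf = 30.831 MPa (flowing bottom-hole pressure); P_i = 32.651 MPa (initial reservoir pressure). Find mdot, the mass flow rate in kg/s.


mdot = (P_i - P_wf) * PI
mdot = (32.651 - 30.831) * 10.949
mdot = 19.927 kg/s


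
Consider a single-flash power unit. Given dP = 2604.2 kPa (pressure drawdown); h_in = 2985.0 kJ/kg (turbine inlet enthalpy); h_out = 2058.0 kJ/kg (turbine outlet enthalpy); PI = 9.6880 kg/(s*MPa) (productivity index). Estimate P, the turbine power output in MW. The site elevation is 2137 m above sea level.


Step 1: mdot = PI * dP / 1000 = 9.688 * 2604.2 / 1000 = 25.22949 kg/s
Step 2: P = mdot*(h_in - h_out)/1000 = 25.22949*(2985.0 - 2058.0)/1000 = 23.388 MW
P = 23.388 MW


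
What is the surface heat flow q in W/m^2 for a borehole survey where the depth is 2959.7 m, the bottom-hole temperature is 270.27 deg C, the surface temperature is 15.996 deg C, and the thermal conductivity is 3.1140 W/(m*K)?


Step 1: grad = (T_d - T_surf)/d * 1000 = (270.27 - 15.996)/2959.7 * 1000 = 85.91209 deg C/km
Step 2: q = k * grad / 1000 = 3.114 * 85.91209 / 1000 = 0.26753 W/m^2
q = 0.26753 W/m^2


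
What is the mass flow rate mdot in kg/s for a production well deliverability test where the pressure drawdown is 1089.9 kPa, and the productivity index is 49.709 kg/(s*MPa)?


mdot = PI * dP / 1000
mdot = 49.709 * 1089.9 / 1000
mdot = 54.178 kg/s


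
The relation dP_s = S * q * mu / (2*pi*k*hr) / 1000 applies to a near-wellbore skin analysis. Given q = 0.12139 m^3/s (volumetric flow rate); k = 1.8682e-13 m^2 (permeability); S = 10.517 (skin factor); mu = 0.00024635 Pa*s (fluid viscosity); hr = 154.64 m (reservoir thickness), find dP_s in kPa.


dP_s = S * q * mu / (2*pi*k*hr) / 1000
dP_s = 10.517 * 0.12139 * 0.00024635 / (2*pi*1.8682e-13*154.64) / 1000
dP_s = 1732.6 kPa


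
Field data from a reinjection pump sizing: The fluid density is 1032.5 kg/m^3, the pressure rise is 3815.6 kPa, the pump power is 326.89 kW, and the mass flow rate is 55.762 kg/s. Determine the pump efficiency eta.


eta = mdot * dP / (rho * P_pump)
eta = 55.762 * 3815.6 / (1032.5 * 326.89)
eta = 0.63039


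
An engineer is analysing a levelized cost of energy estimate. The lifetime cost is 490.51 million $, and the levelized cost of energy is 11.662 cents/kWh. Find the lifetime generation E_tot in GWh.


E_tot = C_tot / LCOE * 100
E_tot = 490.51 / 11.662 * 100
E_tot = 4206.1 GWh


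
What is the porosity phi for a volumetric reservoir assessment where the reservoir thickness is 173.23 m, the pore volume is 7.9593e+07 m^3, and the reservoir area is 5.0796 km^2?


phi = Vp / (A * 1e6 * hr)
phi = 7.9593e+07 / (5.0796 * 1e6 * 173.23)
phi = 0.090453


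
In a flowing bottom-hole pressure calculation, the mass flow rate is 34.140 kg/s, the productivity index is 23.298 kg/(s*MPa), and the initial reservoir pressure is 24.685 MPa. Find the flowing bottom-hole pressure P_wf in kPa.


P_wf = P_i - mdot / PI
P_wf = 24.685 - 34.140 / 23.298
P_wf = 23.21964 MPa
Convert: 23.21964 MPa * 1000.0 = 23220 kPa
P_wf = 23220 kPa


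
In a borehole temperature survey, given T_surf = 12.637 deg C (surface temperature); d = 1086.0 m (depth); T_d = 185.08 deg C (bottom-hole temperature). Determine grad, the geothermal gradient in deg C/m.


grad = (T_d - T_surf) / d * 1000
grad = (185.08 - 12.637) / 1086.0 * 1000
grad = 158.7873 deg C/km
Convert: 158.7873 deg C/km * 0.001 = 0.15879 deg C/m
grad = 0.15879 deg C/m


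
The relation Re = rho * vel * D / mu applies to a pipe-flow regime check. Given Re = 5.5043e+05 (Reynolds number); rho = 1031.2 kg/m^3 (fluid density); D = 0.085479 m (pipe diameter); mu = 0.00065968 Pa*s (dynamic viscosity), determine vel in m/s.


vel = Re * mu / (rho * D)
vel = 5.5043e+05 * 0.00065968 / (1031.2 * 0.085479)
vel = 4.1194 m/s


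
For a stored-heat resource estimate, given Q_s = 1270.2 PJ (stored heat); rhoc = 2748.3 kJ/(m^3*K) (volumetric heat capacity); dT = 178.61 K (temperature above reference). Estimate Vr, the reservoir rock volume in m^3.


Vr = Q_s * 1e12 / (rhoc * dT)
Vr = 1270.2 * 1e12 / (2748.3 * 178.61)
Vr = 2.5876e+09 m^3


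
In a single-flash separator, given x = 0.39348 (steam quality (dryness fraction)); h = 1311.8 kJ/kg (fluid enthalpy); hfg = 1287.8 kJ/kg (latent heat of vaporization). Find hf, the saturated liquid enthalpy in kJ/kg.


hf = h - x * hfg
hf = 1311.8 - 0.39348 * 1287.8
hf = 805.08 kJ/kg


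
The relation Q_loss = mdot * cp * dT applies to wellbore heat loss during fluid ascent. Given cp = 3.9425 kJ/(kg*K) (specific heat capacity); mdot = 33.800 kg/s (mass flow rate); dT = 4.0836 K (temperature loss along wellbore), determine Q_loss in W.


Q_loss = mdot * cp * dT
Q_loss = 33.800 * 3.9425 * 4.0836
Q_loss = 544.1662 kW
Convert: 544.1662 kW * 1000.0 = 5.4417e+05 W
Q_loss = 5.4417e+05 W


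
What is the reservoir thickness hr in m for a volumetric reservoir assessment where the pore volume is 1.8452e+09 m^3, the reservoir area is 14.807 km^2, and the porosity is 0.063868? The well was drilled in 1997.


hr = Vp / (A * 1e6 * phi)
hr = 1.8452e+09 / (14.807 * 1e6 * 0.063868)
hr = 1951.2 m


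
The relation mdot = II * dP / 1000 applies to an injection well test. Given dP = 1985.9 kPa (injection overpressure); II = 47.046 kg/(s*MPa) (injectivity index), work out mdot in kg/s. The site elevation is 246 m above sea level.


mdot = II * dP / 1000
mdot = 47.046 * 1985.9 / 1000
mdot = 93.429 kg/s


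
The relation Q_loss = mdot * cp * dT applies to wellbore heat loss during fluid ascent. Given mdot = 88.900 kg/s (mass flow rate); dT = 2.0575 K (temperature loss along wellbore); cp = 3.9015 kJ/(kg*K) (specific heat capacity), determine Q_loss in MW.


Q_loss = mdot * cp * dT
Q_loss = 88.900 * 3.9015 * 2.0575
Q_loss = 713.6302 kW
Convert: 713.6302 kW * 0.001 = 0.71363 MW
Q_loss = 0.71363 MW


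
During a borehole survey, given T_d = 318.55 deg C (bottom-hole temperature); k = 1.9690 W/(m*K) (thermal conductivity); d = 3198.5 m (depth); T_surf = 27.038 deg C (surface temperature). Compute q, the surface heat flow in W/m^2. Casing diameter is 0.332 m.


Step 1: grad = (T_d - T_surf)/d * 1000 = (318.55 - 27.038)/3198.5 * 1000 = 91.14022 deg C/km
Step 2: q = k * grad / 1000 = 1.969 * 91.14022 / 1000 = 0.17946 W/m^2
q = 0.17946 W/m^2
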